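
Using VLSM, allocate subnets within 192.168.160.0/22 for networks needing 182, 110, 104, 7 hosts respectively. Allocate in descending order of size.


182 hosts -> /24 (254 usable): 192.168.160.0/24
110 hosts -> /25 (126 usable): 192.168.161.0/25
104 hosts -> /25 (126 usable): 192.168.161.128/25
7 hosts -> /28 (14 usable): 192.168.162.0/28
Allocation: 192.168.160.0/24 (182 hosts, 254 usable); 192.168.161.0/25 (110 hosts, 126 usable); 192.168.161.128/25 (104 hosts, 126 usable); 192.168.162.0/28 (7 hosts, 14 usable)


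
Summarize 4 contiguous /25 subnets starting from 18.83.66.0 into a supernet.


Original prefix: /25
Number of subnets: 4 = 2^2
New prefix = 25 - 2 = 23
Supernet: 18.83.66.0/23


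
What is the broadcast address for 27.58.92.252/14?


Network: 27.56.0.0/14
Host bits = 18
Set all host bits to 1:
Broadcast: 27.59.255.255


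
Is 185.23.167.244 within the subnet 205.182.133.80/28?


Subnet network: 205.182.133.80
Test IP AND mask: 185.23.167.240
No, 185.23.167.244 is not in 205.182.133.80/28


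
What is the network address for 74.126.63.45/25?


IP:   01001010.01111110.00111111.00101101
Mask: 11111111.11111111.11111111.10000000
AND operation:
Net:  01001010.01111110.00111111.00000000
Network: 74.126.63.0/25


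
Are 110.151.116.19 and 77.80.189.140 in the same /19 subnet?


Mask: 255.255.224.0
110.151.116.19 AND mask = 110.151.96.0
77.80.189.140 AND mask = 77.80.160.0
No, different subnets (110.151.96.0 vs 77.80.160.0)


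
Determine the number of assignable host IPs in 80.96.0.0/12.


Host bits = 32 - 12 = 20
Total addresses = 2^20 = 1048576
Usable = total - 2 (network and broadcast)
Usable hosts: 1048574


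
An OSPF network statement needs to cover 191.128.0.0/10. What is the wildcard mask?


Subnet mask: 255.192.0.0
Wildcard = 255.255.255.255 - subnet mask
255 - 255 = 0
255 - 192 = 63
255 - 0 = 255
255 - 0 = 255
Wildcard: 0.63.255.255


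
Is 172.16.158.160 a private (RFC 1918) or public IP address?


RFC 1918 private ranges:
  10.0.0.0/8 (10.0.0.0 - 10.255.255.255)
  172.16.0.0/12 (172.16.0.0 - 172.31.255.255)
  192.168.0.0/16 (192.168.0.0 - 192.168.255.255)
Private (in 172.16.0.0/12)


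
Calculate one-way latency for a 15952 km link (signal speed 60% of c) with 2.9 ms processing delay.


Speed = 0.6 * 3e5 km/s = 180000 km/s
Propagation delay = 15952 / 180000 = 0.0886 s = 88.6222 ms
Processing delay = 2.9 ms
Total one-way latency = 91.5222 ms


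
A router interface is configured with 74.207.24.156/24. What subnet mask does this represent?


/24 means 24 network bits, 8 host bits
Binary: 11111111111111111111111100000000
Mask: 255.255.255.0


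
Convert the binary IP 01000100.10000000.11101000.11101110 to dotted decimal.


01000100 = 68
10000000 = 128
11101000 = 232
11101110 = 238
IP: 68.128.232.238


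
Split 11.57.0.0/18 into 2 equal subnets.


New prefix = 18 + 1 = 19
Each subnet has 8192 addresses
  11.57.0.0/19
  11.57.32.0/19
Subnets: 11.57.0.0/19, 11.57.32.0/19


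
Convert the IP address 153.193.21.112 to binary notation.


153 = 10011001
193 = 11000001
21 = 00010101
112 = 01110000
Binary: 10011001.11000001.00010101.01110000


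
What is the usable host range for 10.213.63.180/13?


Network: 10.208.0.0
Broadcast: 10.215.255.255
First usable = network + 1
Last usable = broadcast - 1
Range: 10.208.0.1 to 10.215.255.254


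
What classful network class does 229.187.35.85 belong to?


First octet: 229
Binary: 11100101
1110xxxx -> Class D (224-239)
Class D (multicast), default mask N/A


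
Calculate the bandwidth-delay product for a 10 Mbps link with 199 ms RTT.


BDP = bandwidth * RTT
= 10 Mbps * 199 ms
= 10 * 1e6 * 199 / 1000 bits
= 1990000 bits
= 248750 bytes
= 242.9199 KB
BDP = 1990000 bits (248750 bytes)


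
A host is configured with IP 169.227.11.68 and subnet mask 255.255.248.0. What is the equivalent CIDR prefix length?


Binary: 11111111.11111111.11111000.00000000
Count leading 1s
Prefix: /21


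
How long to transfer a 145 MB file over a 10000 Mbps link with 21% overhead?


Effective throughput = 10000 * (1 - 21/100) = 7900 Mbps
File size in Mb = 145 * 8 = 1160 Mb
Time = 1160 / 7900
Time = 0.1468 seconds


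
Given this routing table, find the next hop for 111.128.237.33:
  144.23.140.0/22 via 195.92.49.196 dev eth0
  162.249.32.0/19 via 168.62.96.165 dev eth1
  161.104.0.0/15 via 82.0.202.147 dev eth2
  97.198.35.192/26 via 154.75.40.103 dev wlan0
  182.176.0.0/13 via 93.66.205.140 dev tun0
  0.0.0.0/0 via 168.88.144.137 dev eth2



Longest prefix match for 111.128.237.33:
  /22 144.23.140.0: no
  /19 162.249.32.0: no
  /15 161.104.0.0: no
  /26 97.198.35.192: no
  /13 182.176.0.0: no
  /0 0.0.0.0: MATCH
Selected: next-hop 168.88.144.137 via eth2 (matched /0)


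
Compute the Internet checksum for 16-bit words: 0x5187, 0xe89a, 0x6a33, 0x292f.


Sum all words (with carry folding):
+ 0x5187 = 0x5187
+ 0xe89a = 0x3a22
+ 0x6a33 = 0xa455
+ 0x292f = 0xcd84
One's complement: ~0xcd84
Checksum = 0x327b


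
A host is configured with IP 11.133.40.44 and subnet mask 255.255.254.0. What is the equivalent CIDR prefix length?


Binary: 11111111.11111111.11111110.00000000
Count leading 1s
Prefix: /23


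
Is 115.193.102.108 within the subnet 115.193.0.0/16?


Subnet network: 115.193.0.0
Test IP AND mask: 115.193.0.0
Yes, 115.193.102.108 is in 115.193.0.0/16


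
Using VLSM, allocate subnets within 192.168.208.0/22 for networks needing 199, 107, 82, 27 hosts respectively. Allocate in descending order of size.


199 hosts -> /24 (254 usable): 192.168.208.0/24
107 hosts -> /25 (126 usable): 192.168.209.0/25
82 hosts -> /25 (126 usable): 192.168.209.128/25
27 hosts -> /27 (30 usable): 192.168.210.0/27
Allocation: 192.168.208.0/24 (199 hosts, 254 usable); 192.168.209.0/25 (107 hosts, 126 usable); 192.168.209.128/25 (82 hosts, 126 usable); 192.168.210.0/27 (27 hosts, 30 usable)


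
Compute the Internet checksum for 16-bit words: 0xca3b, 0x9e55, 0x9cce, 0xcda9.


Sum all words (with carry folding):
+ 0xca3b = 0xca3b
+ 0x9e55 = 0x6891
+ 0x9cce = 0x0560
+ 0xcda9 = 0xd309
One's complement: ~0xd309
Checksum = 0x2cf6


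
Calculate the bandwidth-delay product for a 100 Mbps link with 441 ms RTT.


BDP = bandwidth * RTT
= 100 Mbps * 441 ms
= 100 * 1e6 * 441 / 1000 bits
= 44100000 bits
= 5512500 bytes
= 5383.3008 KB
BDP = 44100000 bits (5512500 bytes)


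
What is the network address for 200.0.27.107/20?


IP:   11001000.00000000.00011011.01101011
Mask: 11111111.11111111.11110000.00000000
AND operation:
Net:  11001000.00000000.00010000.00000000
Network: 200.0.16.0/20


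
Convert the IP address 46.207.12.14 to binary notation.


46 = 00101110
207 = 11001111
12 = 00001100
14 = 00001110
Binary: 00101110.11001111.00001100.00001110


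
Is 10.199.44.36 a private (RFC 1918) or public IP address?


RFC 1918 private ranges:
  10.0.0.0/8 (10.0.0.0 - 10.255.255.255)
  172.16.0.0/12 (172.16.0.0 - 172.31.255.255)
  192.168.0.0/16 (192.168.0.0 - 192.168.255.255)
Private (in 10.0.0.0/8)


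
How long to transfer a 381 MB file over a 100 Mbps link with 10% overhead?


Effective throughput = 100 * (1 - 10/100) = 90 Mbps
File size in Mb = 381 * 8 = 3048 Mb
Time = 3048 / 90
Time = 33.8667 seconds


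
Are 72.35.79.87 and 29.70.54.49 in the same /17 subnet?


Mask: 255.255.128.0
72.35.79.87 AND mask = 72.35.0.0
29.70.54.49 AND mask = 29.70.0.0
No, different subnets (72.35.0.0 vs 29.70.0.0)


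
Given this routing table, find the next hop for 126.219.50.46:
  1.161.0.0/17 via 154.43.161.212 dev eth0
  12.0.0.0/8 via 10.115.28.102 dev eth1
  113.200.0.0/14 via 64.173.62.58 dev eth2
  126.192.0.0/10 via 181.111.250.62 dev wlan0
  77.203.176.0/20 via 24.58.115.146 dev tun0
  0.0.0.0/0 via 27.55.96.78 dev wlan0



Longest prefix match for 126.219.50.46:
  /17 1.161.0.0: no
  /8 12.0.0.0: no
  /14 113.200.0.0: no
  /10 126.192.0.0: MATCH
  /20 77.203.176.0: no
  /0 0.0.0.0: MATCH
Selected: next-hop 181.111.250.62 via wlan0 (matched /10)


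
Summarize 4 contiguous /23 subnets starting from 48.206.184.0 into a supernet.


Original prefix: /23
Number of subnets: 4 = 2^2
New prefix = 23 - 2 = 21
Supernet: 48.206.184.0/21


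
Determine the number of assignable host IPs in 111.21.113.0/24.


Host bits = 32 - 24 = 8
Total addresses = 2^8 = 256
Usable = total - 2 (network and broadcast)
Usable hosts: 254


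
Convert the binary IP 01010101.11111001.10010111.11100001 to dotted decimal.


01010101 = 85
11111001 = 249
10010111 = 151
11100001 = 225
IP: 85.249.151.225


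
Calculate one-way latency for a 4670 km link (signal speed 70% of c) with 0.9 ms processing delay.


Speed = 0.7 * 3e5 km/s = 210000 km/s
Propagation delay = 4670 / 210000 = 0.0222 s = 22.2381 ms
Processing delay = 0.9 ms
Total one-way latency = 23.1381 ms


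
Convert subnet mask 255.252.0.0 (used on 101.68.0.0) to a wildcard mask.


Subnet mask: 255.252.0.0
Wildcard = 255.255.255.255 - subnet mask
255 - 255 = 0
255 - 252 = 3
255 - 0 = 255
255 - 0 = 255
Wildcard: 0.3.255.255


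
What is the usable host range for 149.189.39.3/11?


Network: 149.160.0.0
Broadcast: 149.191.255.255
First usable = network + 1
Last usable = broadcast - 1
Range: 149.160.0.1 to 149.191.255.254


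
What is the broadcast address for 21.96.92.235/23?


Network: 21.96.92.0/23
Host bits = 9
Set all host bits to 1:
Broadcast: 21.96.93.255


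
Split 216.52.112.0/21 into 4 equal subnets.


New prefix = 21 + 2 = 23
Each subnet has 512 addresses
  216.52.112.0/23
  216.52.114.0/23
  216.52.116.0/23
  216.52.118.0/23
Subnets: 216.52.112.0/23, 216.52.114.0/23, 216.52.116.0/23, 216.52.118.0/23


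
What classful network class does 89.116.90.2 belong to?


First octet: 89
Binary: 01011001
0xxxxxxx -> Class A (1-126)
Class A, default mask 255.0.0.0 (/8)


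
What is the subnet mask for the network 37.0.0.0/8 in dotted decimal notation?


/8 means 8 network bits, 24 host bits
Binary: 11111111000000000000000000000000
Mask: 255.0.0.0


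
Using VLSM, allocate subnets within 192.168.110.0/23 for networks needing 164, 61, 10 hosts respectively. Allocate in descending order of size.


164 hosts -> /24 (254 usable): 192.168.110.0/24
61 hosts -> /26 (62 usable): 192.168.111.0/26
10 hosts -> /28 (14 usable): 192.168.111.64/28
Allocation: 192.168.110.0/24 (164 hosts, 254 usable); 192.168.111.0/26 (61 hosts, 62 usable); 192.168.111.64/28 (10 hosts, 14 usable)


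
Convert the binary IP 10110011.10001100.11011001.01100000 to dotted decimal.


10110011 = 179
10001100 = 140
11011001 = 217
01100000 = 96
IP: 179.140.217.96


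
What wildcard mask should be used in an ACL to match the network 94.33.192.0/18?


Subnet mask: 255.255.192.0
Wildcard = 255.255.255.255 - subnet mask
255 - 255 = 0
255 - 255 = 0
255 - 192 = 63
255 - 0 = 255
Wildcard: 0.0.63.255


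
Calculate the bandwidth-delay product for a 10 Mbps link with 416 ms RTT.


BDP = bandwidth * RTT
= 10 Mbps * 416 ms
= 10 * 1e6 * 416 / 1000 bits
= 4160000 bits
= 520000 bytes
= 507.8125 KB
BDP = 4160000 bits (520000 bytes)


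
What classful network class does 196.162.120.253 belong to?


First octet: 196
Binary: 11000100
110xxxxx -> Class C (192-223)
Class C, default mask 255.255.255.0 (/24)


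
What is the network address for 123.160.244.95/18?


IP:   01111011.10100000.11110100.01011111
Mask: 11111111.11111111.11000000.00000000
AND operation:
Net:  01111011.10100000.11000000.00000000
Network: 123.160.192.0/18


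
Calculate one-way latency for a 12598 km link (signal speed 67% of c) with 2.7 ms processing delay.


Speed = 0.67 * 3e5 km/s = 201000 km/s
Propagation delay = 12598 / 201000 = 0.0627 s = 62.6766 ms
Processing delay = 2.7 ms
Total one-way latency = 65.3766 ms


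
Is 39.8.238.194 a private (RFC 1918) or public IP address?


RFC 1918 private ranges:
  10.0.0.0/8 (10.0.0.0 - 10.255.255.255)
  172.16.0.0/12 (172.16.0.0 - 172.31.255.255)
  192.168.0.0/16 (192.168.0.0 - 192.168.255.255)
Public (not in any RFC 1918 range)


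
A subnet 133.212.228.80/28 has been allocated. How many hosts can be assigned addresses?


Host bits = 32 - 28 = 4
Total addresses = 2^4 = 16
Usable = total - 2 (network and broadcast)
Usable hosts: 14


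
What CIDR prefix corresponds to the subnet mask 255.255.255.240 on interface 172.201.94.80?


Binary: 11111111.11111111.11111111.11110000
Count leading 1s
Prefix: /28


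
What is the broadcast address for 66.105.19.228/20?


Network: 66.105.16.0/20
Host bits = 12
Set all host bits to 1:
Broadcast: 66.105.31.255


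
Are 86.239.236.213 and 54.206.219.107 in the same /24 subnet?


Mask: 255.255.255.0
86.239.236.213 AND mask = 86.239.236.0
54.206.219.107 AND mask = 54.206.219.0
No, different subnets (86.239.236.0 vs 54.206.219.0)


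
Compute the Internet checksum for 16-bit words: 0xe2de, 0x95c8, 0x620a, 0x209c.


Sum all words (with carry folding):
+ 0xe2de = 0xe2de
+ 0x95c8 = 0x78a7
+ 0x620a = 0xdab1
+ 0x209c = 0xfb4d
One's complement: ~0xfb4d
Checksum = 0x04b2


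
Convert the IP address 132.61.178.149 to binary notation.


132 = 10000100
61 = 00111101
178 = 10110010
149 = 10010101
Binary: 10000100.00111101.10110010.10010101


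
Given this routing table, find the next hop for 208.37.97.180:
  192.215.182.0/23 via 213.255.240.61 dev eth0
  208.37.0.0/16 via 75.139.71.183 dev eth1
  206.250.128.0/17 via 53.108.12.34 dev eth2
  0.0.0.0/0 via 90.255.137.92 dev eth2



Longest prefix match for 208.37.97.180:
  /23 192.215.182.0: no
  /16 208.37.0.0: MATCH
  /17 206.250.128.0: no
  /0 0.0.0.0: MATCH
Selected: next-hop 75.139.71.183 via eth1 (matched /16)


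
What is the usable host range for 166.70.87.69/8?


Network: 166.0.0.0
Broadcast: 166.255.255.255
First usable = network + 1
Last usable = broadcast - 1
Range: 166.0.0.1 to 166.255.255.254


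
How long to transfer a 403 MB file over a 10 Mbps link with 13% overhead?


Effective throughput = 10 * (1 - 13/100) = 8.7 Mbps
File size in Mb = 403 * 8 = 3224 Mb
Time = 3224 / 8.7
Time = 370.5747 seconds


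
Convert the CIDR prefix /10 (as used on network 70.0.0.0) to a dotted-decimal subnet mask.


/10 means 10 network bits, 22 host bits
Binary: 11111111110000000000000000000000
Mask: 255.192.0.0


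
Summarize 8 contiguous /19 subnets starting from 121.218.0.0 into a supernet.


Original prefix: /19
Number of subnets: 8 = 2^3
New prefix = 19 - 3 = 16
Supernet: 121.218.0.0/16


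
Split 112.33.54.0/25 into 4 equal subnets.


New prefix = 25 + 2 = 27
Each subnet has 32 addresses
  112.33.54.0/27
  112.33.54.32/27
  112.33.54.64/27
  112.33.54.96/27
Subnets: 112.33.54.0/27, 112.33.54.32/27, 112.33.54.64/27, 112.33.54.96/27


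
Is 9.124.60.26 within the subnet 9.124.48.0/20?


Subnet network: 9.124.48.0
Test IP AND mask: 9.124.48.0
Yes, 9.124.60.26 is in 9.124.48.0/20


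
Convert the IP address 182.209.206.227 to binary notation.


182 = 10110110
209 = 11010001
206 = 11001110
227 = 11100011
Binary: 10110110.11010001.11001110.11100011


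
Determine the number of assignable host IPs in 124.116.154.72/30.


Host bits = 32 - 30 = 2
Total addresses = 2^2 = 4
Usable = total - 2 (network and broadcast)
Usable hosts: 2


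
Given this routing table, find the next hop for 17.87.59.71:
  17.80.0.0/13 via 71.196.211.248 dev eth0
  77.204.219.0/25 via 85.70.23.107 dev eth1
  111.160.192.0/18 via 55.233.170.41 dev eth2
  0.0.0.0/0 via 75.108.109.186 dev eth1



Longest prefix match for 17.87.59.71:
  /13 17.80.0.0: MATCH
  /25 77.204.219.0: no
  /18 111.160.192.0: no
  /0 0.0.0.0: MATCH
Selected: next-hop 71.196.211.248 via eth0 (matched /13)


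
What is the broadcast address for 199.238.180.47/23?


Network: 199.238.180.0/23
Host bits = 9
Set all host bits to 1:
Broadcast: 199.238.181.255


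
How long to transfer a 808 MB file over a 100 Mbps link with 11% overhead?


Effective throughput = 100 * (1 - 11/100) = 89 Mbps
File size in Mb = 808 * 8 = 6464 Mb
Time = 6464 / 89
Time = 72.6292 seconds


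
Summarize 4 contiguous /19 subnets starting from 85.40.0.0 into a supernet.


Original prefix: /19
Number of subnets: 4 = 2^2
New prefix = 19 - 2 = 17
Supernet: 85.40.0.0/17


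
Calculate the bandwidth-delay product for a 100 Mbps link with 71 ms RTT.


BDP = bandwidth * RTT
= 100 Mbps * 71 ms
= 100 * 1e6 * 71 / 1000 bits
= 7100000 bits
= 887500 bytes
= 866.6992 KB
BDP = 7100000 bits (887500 bytes)


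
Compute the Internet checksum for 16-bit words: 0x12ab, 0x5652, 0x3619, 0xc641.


Sum all words (with carry folding):
+ 0x12ab = 0x12ab
+ 0x5652 = 0x68fd
+ 0x3619 = 0x9f16
+ 0xc641 = 0x6558
One's complement: ~0x6558
Checksum = 0x9aa7


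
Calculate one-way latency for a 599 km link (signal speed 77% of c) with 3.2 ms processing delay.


Speed = 0.77 * 3e5 km/s = 231000 km/s
Propagation delay = 599 / 231000 = 0.0026 s = 2.5931 ms
Processing delay = 3.2 ms
Total one-way latency = 5.7931 ms


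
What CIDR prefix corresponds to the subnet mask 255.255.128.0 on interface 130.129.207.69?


Binary: 11111111.11111111.10000000.00000000
Count leading 1s
Prefix: /17


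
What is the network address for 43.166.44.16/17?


IP:   00101011.10100110.00101100.00010000
Mask: 11111111.11111111.10000000.00000000
AND operation:
Net:  00101011.10100110.00000000.00000000
Network: 43.166.0.0/17


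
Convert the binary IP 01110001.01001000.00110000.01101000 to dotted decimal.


01110001 = 113
01001000 = 72
00110000 = 48
01101000 = 104
IP: 113.72.48.104


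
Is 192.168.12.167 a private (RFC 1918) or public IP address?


RFC 1918 private ranges:
  10.0.0.0/8 (10.0.0.0 - 10.255.255.255)
  172.16.0.0/12 (172.16.0.0 - 172.31.255.255)
  192.168.0.0/16 (192.168.0.0 - 192.168.255.255)
Private (in 192.168.0.0/16)


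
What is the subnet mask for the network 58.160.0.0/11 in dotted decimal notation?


/11 means 11 network bits, 21 host bits
Binary: 11111111111000000000000000000000
Mask: 255.224.0.0


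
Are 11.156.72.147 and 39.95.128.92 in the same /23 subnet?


Mask: 255.255.254.0
11.156.72.147 AND mask = 11.156.72.0
39.95.128.92 AND mask = 39.95.128.0
No, different subnets (11.156.72.0 vs 39.95.128.0)


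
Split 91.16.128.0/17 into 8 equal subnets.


New prefix = 17 + 3 = 20
Each subnet has 4096 addresses
  91.16.128.0/20
  91.16.144.0/20
  91.16.160.0/20
  91.16.176.0/20
  91.16.192.0/20
  91.16.208.0/20
  91.16.224.0/20
  91.16.240.0/20
Subnets: 91.16.128.0/20, 91.16.144.0/20, 91.16.160.0/20, 91.16.176.0/20, 91.16.192.0/20, 91.16.208.0/20, 91.16.224.0/20, 91.16.240.0/20


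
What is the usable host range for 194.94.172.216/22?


Network: 194.94.172.0
Broadcast: 194.94.175.255
First usable = network + 1
Last usable = broadcast - 1
Range: 194.94.172.1 to 194.94.175.254


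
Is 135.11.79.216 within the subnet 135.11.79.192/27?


Subnet network: 135.11.79.192
Test IP AND mask: 135.11.79.192
Yes, 135.11.79.216 is in 135.11.79.192/27


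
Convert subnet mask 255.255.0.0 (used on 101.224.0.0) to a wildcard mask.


Subnet mask: 255.255.0.0
Wildcard = 255.255.255.255 - subnet mask
255 - 255 = 0
255 - 255 = 0
255 - 0 = 255
255 - 0 = 255
Wildcard: 0.0.255.255


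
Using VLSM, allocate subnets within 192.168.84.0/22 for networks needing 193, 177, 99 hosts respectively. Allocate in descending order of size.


193 hosts -> /24 (254 usable): 192.168.84.0/24
177 hosts -> /24 (254 usable): 192.168.85.0/24
99 hosts -> /25 (126 usable): 192.168.86.0/25
Allocation: 192.168.84.0/24 (193 hosts, 254 usable); 192.168.85.0/24 (177 hosts, 254 usable); 192.168.86.0/25 (99 hosts, 126 usable)


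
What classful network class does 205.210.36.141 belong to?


First octet: 205
Binary: 11001101
110xxxxx -> Class C (192-223)
Class C, default mask 255.255.255.0 (/24)


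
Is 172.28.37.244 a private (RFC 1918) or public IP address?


RFC 1918 private ranges:
  10.0.0.0/8 (10.0.0.0 - 10.255.255.255)
  172.16.0.0/12 (172.16.0.0 - 172.31.255.255)
  192.168.0.0/16 (192.168.0.0 - 192.168.255.255)
Private (in 172.16.0.0/12)


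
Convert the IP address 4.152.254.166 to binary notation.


4 = 00000100
152 = 10011000
254 = 11111110
166 = 10100110
Binary: 00000100.10011000.11111110.10100110


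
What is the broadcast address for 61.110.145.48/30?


Network: 61.110.145.48/30
Host bits = 2
Set all host bits to 1:
Broadcast: 61.110.145.51


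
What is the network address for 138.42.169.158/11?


IP:   10001010.00101010.10101001.10011110
Mask: 11111111.11100000.00000000.00000000
AND operation:
Net:  10001010.00100000.00000000.00000000
Network: 138.32.0.0/11


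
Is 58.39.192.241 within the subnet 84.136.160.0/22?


Subnet network: 84.136.160.0
Test IP AND mask: 58.39.192.0
No, 58.39.192.241 is not in 84.136.160.0/22


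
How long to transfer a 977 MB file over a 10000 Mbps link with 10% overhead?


Effective throughput = 10000 * (1 - 10/100) = 9000 Mbps
File size in Mb = 977 * 8 = 7816 Mb
Time = 7816 / 9000
Time = 0.8684 seconds


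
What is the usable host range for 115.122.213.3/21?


Network: 115.122.208.0
Broadcast: 115.122.215.255
First usable = network + 1
Last usable = broadcast - 1
Range: 115.122.208.1 to 115.122.215.254


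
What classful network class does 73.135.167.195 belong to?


First octet: 73
Binary: 01001001
0xxxxxxx -> Class A (1-126)
Class A, default mask 255.0.0.0 (/8)


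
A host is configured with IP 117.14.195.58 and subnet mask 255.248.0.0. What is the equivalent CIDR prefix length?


Binary: 11111111.11111000.00000000.00000000
Count leading 1s
Prefix: /13


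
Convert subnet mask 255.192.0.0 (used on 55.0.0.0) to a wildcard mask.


Subnet mask: 255.192.0.0
Wildcard = 255.255.255.255 - subnet mask
255 - 255 = 0
255 - 192 = 63
255 - 0 = 255
255 - 0 = 255
Wildcard: 0.63.255.255


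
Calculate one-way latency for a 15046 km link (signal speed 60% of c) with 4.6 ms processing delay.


Speed = 0.6 * 3e5 km/s = 180000 km/s
Propagation delay = 15046 / 180000 = 0.0836 s = 83.5889 ms
Processing delay = 4.6 ms
Total one-way latency = 88.1889 ms


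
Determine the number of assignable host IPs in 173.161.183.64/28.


Host bits = 32 - 28 = 4
Total addresses = 2^4 = 16
Usable = total - 2 (network and broadcast)
Usable hosts: 14


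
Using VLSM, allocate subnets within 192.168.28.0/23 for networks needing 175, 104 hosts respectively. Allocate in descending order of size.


175 hosts -> /24 (254 usable): 192.168.28.0/24
104 hosts -> /25 (126 usable): 192.168.29.0/25
Allocation: 192.168.28.0/24 (175 hosts, 254 usable); 192.168.29.0/25 (104 hosts, 126 usable)


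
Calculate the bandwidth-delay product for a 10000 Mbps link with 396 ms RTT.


BDP = bandwidth * RTT
= 10000 Mbps * 396 ms
= 10000 * 1e6 * 396 / 1000 bits
= 3960000000 bits
= 495000000 bytes
= 483398.4375 KB
BDP = 3960000000 bits (495000000 bytes)


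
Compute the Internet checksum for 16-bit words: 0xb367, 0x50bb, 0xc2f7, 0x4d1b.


Sum all words (with carry folding):
+ 0xb367 = 0xb367
+ 0x50bb = 0x0423
+ 0xc2f7 = 0xc71a
+ 0x4d1b = 0x1436
One's complement: ~0x1436
Checksum = 0xebc9


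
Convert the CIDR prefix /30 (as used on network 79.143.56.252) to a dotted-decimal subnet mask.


/30 means 30 network bits, 2 host bits
Binary: 11111111111111111111111111111100
Mask: 255.255.255.252


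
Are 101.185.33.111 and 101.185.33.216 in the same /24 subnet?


Mask: 255.255.255.0
101.185.33.111 AND mask = 101.185.33.0
101.185.33.216 AND mask = 101.185.33.0
Yes, same subnet (101.185.33.0)


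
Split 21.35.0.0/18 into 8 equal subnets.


New prefix = 18 + 3 = 21
Each subnet has 2048 addresses
  21.35.0.0/21
  21.35.8.0/21
  21.35.16.0/21
  21.35.24.0/21
  21.35.32.0/21
  21.35.40.0/21
  21.35.48.0/21
  21.35.56.0/21
Subnets: 21.35.0.0/21, 21.35.8.0/21, 21.35.16.0/21, 21.35.24.0/21, 21.35.32.0/21, 21.35.40.0/21, 21.35.48.0/21, 21.35.56.0/21


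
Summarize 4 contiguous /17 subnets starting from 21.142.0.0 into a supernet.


Original prefix: /17
Number of subnets: 4 = 2^2
New prefix = 17 - 2 = 15
Supernet: 21.142.0.0/15


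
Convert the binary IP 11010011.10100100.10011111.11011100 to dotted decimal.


11010011 = 211
10100100 = 164
10011111 = 159
11011100 = 220
IP: 211.164.159.220


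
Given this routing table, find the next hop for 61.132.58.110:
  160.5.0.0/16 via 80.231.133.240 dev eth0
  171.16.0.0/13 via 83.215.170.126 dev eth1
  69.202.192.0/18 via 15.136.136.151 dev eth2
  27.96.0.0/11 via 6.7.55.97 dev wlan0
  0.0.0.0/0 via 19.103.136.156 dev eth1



Longest prefix match for 61.132.58.110:
  /16 160.5.0.0: no
  /13 171.16.0.0: no
  /18 69.202.192.0: no
  /11 27.96.0.0: no
  /0 0.0.0.0: MATCH
Selected: next-hop 19.103.136.156 via eth1 (matched /0)


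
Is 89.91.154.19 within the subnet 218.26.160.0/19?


Subnet network: 218.26.160.0
Test IP AND mask: 89.91.128.0
No, 89.91.154.19 is not in 218.26.160.0/19


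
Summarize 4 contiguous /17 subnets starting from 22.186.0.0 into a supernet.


Original prefix: /17
Number of subnets: 4 = 2^2
New prefix = 17 - 2 = 15
Supernet: 22.186.0.0/15


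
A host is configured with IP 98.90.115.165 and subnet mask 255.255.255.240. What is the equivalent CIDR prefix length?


Binary: 11111111.11111111.11111111.11110000
Count leading 1s
Prefix: /28


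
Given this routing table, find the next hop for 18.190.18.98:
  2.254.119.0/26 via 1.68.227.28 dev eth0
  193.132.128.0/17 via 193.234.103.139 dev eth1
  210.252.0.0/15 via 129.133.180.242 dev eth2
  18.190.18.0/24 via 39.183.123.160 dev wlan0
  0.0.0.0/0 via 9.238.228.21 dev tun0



Longest prefix match for 18.190.18.98:
  /26 2.254.119.0: no
  /17 193.132.128.0: no
  /15 210.252.0.0: no
  /24 18.190.18.0: MATCH
  /0 0.0.0.0: MATCH
Selected: next-hop 39.183.123.160 via wlan0 (matched /24)


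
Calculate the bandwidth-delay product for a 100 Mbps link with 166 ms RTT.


BDP = bandwidth * RTT
= 100 Mbps * 166 ms
= 100 * 1e6 * 166 / 1000 bits
= 16600000 bits
= 2075000 bytes
= 2026.3672 KB
BDP = 16600000 bits (2075000 bytes)


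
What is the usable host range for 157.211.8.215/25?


Network: 157.211.8.128
Broadcast: 157.211.8.255
First usable = network + 1
Last usable = broadcast - 1
Range: 157.211.8.129 to 157.211.8.254


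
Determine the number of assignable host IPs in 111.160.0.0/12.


Host bits = 32 - 12 = 20
Total addresses = 2^20 = 1048576
Usable = total - 2 (network and broadcast)
Usable hosts: 1048574


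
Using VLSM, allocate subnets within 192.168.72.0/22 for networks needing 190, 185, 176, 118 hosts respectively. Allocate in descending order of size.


190 hosts -> /24 (254 usable): 192.168.72.0/24
185 hosts -> /24 (254 usable): 192.168.73.0/24
176 hosts -> /24 (254 usable): 192.168.74.0/24
118 hosts -> /25 (126 usable): 192.168.75.0/25
Allocation: 192.168.72.0/24 (190 hosts, 254 usable); 192.168.73.0/24 (185 hosts, 254 usable); 192.168.74.0/24 (176 hosts, 254 usable); 192.168.75.0/25 (118 hosts, 126 usable)


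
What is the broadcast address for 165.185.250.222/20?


Network: 165.185.240.0/20
Host bits = 12
Set all host bits to 1:
Broadcast: 165.185.255.255


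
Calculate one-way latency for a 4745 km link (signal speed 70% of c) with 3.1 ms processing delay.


Speed = 0.7 * 3e5 km/s = 210000 km/s
Propagation delay = 4745 / 210000 = 0.0226 s = 22.5952 ms
Processing delay = 3.1 ms
Total one-way latency = 25.6952 ms


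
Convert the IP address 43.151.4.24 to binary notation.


43 = 00101011
151 = 10010111
4 = 00000100
24 = 00011000
Binary: 00101011.10010111.00000100.00011000


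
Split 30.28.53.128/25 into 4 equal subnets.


New prefix = 25 + 2 = 27
Each subnet has 32 addresses
  30.28.53.128/27
  30.28.53.160/27
  30.28.53.192/27
  30.28.53.224/27
Subnets: 30.28.53.128/27, 30.28.53.160/27, 30.28.53.192/27, 30.28.53.224/27


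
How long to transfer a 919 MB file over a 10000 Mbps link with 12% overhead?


Effective throughput = 10000 * (1 - 12/100) = 8800 Mbps
File size in Mb = 919 * 8 = 7352 Mb
Time = 7352 / 8800
Time = 0.8355 seconds


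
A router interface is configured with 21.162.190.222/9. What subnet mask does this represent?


/9 means 9 network bits, 23 host bits
Binary: 11111111100000000000000000000000
Mask: 255.128.0.0


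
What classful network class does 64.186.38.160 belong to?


First octet: 64
Binary: 01000000
0xxxxxxx -> Class A (1-126)
Class A, default mask 255.0.0.0 (/8)


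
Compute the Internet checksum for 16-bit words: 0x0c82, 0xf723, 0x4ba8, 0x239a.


Sum all words (with carry folding):
+ 0x0c82 = 0x0c82
+ 0xf723 = 0x03a6
+ 0x4ba8 = 0x4f4e
+ 0x239a = 0x72e8
One's complement: ~0x72e8
Checksum = 0x8d17


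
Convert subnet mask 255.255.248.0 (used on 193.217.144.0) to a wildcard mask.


Subnet mask: 255.255.248.0
Wildcard = 255.255.255.255 - subnet mask
255 - 255 = 0
255 - 255 = 0
255 - 248 = 7
255 - 0 = 255
Wildcard: 0.0.7.255


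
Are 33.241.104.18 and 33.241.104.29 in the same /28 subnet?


Mask: 255.255.255.240
33.241.104.18 AND mask = 33.241.104.16
33.241.104.29 AND mask = 33.241.104.16
Yes, same subnet (33.241.104.16)


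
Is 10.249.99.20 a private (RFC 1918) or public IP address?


RFC 1918 private ranges:
  10.0.0.0/8 (10.0.0.0 - 10.255.255.255)
  172.16.0.0/12 (172.16.0.0 - 172.31.255.255)
  192.168.0.0/16 (192.168.0.0 - 192.168.255.255)
Private (in 10.0.0.0/8)


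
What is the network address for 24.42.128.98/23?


IP:   00011000.00101010.10000000.01100010
Mask: 11111111.11111111.11111110.00000000
AND operation:
Net:  00011000.00101010.10000000.00000000
Network: 24.42.128.0/23


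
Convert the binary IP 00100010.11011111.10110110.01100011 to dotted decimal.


00100010 = 34
11011111 = 223
10110110 = 182
01100011 = 99
IP: 34.223.182.99


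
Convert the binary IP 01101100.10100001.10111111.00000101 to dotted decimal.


01101100 = 108
10100001 = 161
10111111 = 191
00000101 = 5
IP: 108.161.191.5


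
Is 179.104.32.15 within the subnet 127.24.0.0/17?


Subnet network: 127.24.0.0
Test IP AND mask: 179.104.0.0
No, 179.104.32.15 is not in 127.24.0.0/17


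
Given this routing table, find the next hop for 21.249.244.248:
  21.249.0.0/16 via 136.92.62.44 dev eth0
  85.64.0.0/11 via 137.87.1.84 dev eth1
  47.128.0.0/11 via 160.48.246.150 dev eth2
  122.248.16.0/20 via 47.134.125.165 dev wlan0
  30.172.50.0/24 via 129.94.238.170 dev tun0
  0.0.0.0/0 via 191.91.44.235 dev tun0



Longest prefix match for 21.249.244.248:
  /16 21.249.0.0: MATCH
  /11 85.64.0.0: no
  /11 47.128.0.0: no
  /20 122.248.16.0: no
  /24 30.172.50.0: no
  /0 0.0.0.0: MATCH
Selected: next-hop 136.92.62.44 via eth0 (matched /16)


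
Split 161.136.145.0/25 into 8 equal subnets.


New prefix = 25 + 3 = 28
Each subnet has 16 addresses
  161.136.145.0/28
  161.136.145.16/28
  161.136.145.32/28
  161.136.145.48/28
  161.136.145.64/28
  161.136.145.80/28
  161.136.145.96/28
  161.136.145.112/28
Subnets: 161.136.145.0/28, 161.136.145.16/28, 161.136.145.32/28, 161.136.145.48/28, 161.136.145.64/28, 161.136.145.80/28, 161.136.145.96/28, 161.136.145.112/28


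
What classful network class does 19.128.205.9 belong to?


First octet: 19
Binary: 00010011
0xxxxxxx -> Class A (1-126)
Class A, default mask 255.0.0.0 (/8)


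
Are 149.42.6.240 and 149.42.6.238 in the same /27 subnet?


Mask: 255.255.255.224
149.42.6.240 AND mask = 149.42.6.224
149.42.6.238 AND mask = 149.42.6.224
Yes, same subnet (149.42.6.224)


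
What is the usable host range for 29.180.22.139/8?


Network: 29.0.0.0
Broadcast: 29.255.255.255
First usable = network + 1
Last usable = broadcast - 1
Range: 29.0.0.1 to 29.255.255.254


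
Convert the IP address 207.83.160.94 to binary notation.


207 = 11001111
83 = 01010011
160 = 10100000
94 = 01011110
Binary: 11001111.01010011.10100000.01011110


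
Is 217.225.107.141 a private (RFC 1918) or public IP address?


RFC 1918 private ranges:
  10.0.0.0/8 (10.0.0.0 - 10.255.255.255)
  172.16.0.0/12 (172.16.0.0 - 172.31.255.255)
  192.168.0.0/16 (192.168.0.0 - 192.168.255.255)
Public (not in any RFC 1918 range)


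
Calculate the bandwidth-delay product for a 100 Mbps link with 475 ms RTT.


BDP = bandwidth * RTT
= 100 Mbps * 475 ms
= 100 * 1e6 * 475 / 1000 bits
= 47500000 bits
= 5937500 bytes
= 5798.3398 KB
BDP = 47500000 bits (5937500 bytes)


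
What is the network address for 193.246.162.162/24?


IP:   11000001.11110110.10100010.10100010
Mask: 11111111.11111111.11111111.00000000
AND operation:
Net:  11000001.11110110.10100010.00000000
Network: 193.246.162.0/24


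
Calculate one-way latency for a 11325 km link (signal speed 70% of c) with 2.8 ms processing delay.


Speed = 0.7 * 3e5 km/s = 210000 km/s
Propagation delay = 11325 / 210000 = 0.0539 s = 53.9286 ms
Processing delay = 2.8 ms
Total one-way latency = 56.7286 ms


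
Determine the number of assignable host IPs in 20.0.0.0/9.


Host bits = 32 - 9 = 23
Total addresses = 2^23 = 8388608
Usable = total - 2 (network and broadcast)
Usable hosts: 8388606


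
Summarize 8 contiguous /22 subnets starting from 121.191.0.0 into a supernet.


Original prefix: /22
Number of subnets: 8 = 2^3
New prefix = 22 - 3 = 19
Supernet: 121.191.0.0/19


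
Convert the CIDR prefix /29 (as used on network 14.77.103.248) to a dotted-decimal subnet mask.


/29 means 29 network bits, 3 host bits
Binary: 11111111111111111111111111111000
Mask: 255.255.255.248


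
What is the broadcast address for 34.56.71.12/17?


Network: 34.56.0.0/17
Host bits = 15
Set all host bits to 1:
Broadcast: 34.56.127.255


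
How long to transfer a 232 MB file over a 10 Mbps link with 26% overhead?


Effective throughput = 10 * (1 - 26/100) = 7.4 Mbps
File size in Mb = 232 * 8 = 1856 Mb
Time = 1856 / 7.4
Time = 250.8108 seconds


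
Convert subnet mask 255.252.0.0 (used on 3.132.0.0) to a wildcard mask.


Subnet mask: 255.252.0.0
Wildcard = 255.255.255.255 - subnet mask
255 - 255 = 0
255 - 252 = 3
255 - 0 = 255
255 - 0 = 255
Wildcard: 0.3.255.255


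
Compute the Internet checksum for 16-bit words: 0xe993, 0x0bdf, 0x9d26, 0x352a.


Sum all words (with carry folding):
+ 0xe993 = 0xe993
+ 0x0bdf = 0xf572
+ 0x9d26 = 0x9299
+ 0x352a = 0xc7c3
One's complement: ~0xc7c3
Checksum = 0x383c


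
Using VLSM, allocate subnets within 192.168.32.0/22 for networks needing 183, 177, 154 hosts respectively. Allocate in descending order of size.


183 hosts -> /24 (254 usable): 192.168.32.0/24
177 hosts -> /24 (254 usable): 192.168.33.0/24
154 hosts -> /24 (254 usable): 192.168.34.0/24
Allocation: 192.168.32.0/24 (183 hosts, 254 usable); 192.168.33.0/24 (177 hosts, 254 usable); 192.168.34.0/24 (154 hosts, 254 usable)


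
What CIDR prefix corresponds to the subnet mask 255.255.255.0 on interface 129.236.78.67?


Binary: 11111111.11111111.11111111.00000000
Count leading 1s
Prefix: /24


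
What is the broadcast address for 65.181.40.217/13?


Network: 65.176.0.0/13
Host bits = 19
Set all host bits to 1:
Broadcast: 65.183.255.255


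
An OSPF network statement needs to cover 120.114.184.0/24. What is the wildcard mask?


Subnet mask: 255.255.255.0
Wildcard = 255.255.255.255 - subnet mask
255 - 255 = 0
255 - 255 = 0
255 - 255 = 0
255 - 0 = 255
Wildcard: 0.0.0.255


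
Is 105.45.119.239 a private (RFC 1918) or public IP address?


RFC 1918 private ranges:
  10.0.0.0/8 (10.0.0.0 - 10.255.255.255)
  172.16.0.0/12 (172.16.0.0 - 172.31.255.255)
  192.168.0.0/16 (192.168.0.0 - 192.168.255.255)
Public (not in any RFC 1918 range)


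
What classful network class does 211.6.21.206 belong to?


First octet: 211
Binary: 11010011
110xxxxx -> Class C (192-223)
Class C, default mask 255.255.255.0 (/24)


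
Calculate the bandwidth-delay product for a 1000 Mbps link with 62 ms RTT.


BDP = bandwidth * RTT
= 1000 Mbps * 62 ms
= 1000 * 1e6 * 62 / 1000 bits
= 62000000 bits
= 7750000 bytes
= 7568.3594 KB
BDP = 62000000 bits (7750000 bytes)


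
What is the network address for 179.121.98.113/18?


IP:   10110011.01111001.01100010.01110001
Mask: 11111111.11111111.11000000.00000000
AND operation:
Net:  10110011.01111001.01000000.00000000
Network: 179.121.64.0/18


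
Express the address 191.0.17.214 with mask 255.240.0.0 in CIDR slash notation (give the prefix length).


Binary: 11111111.11110000.00000000.00000000
Count leading 1s
Prefix: /12


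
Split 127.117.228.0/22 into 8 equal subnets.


New prefix = 22 + 3 = 25
Each subnet has 128 addresses
  127.117.228.0/25
  127.117.228.128/25
  127.117.229.0/25
  127.117.229.128/25
  127.117.230.0/25
  127.117.230.128/25
  127.117.231.0/25
  127.117.231.128/25
Subnets: 127.117.228.0/25, 127.117.228.128/25, 127.117.229.0/25, 127.117.229.128/25, 127.117.230.0/25, 127.117.230.128/25, 127.117.231.0/25, 127.117.231.128/25


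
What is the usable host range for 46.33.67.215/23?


Network: 46.33.66.0
Broadcast: 46.33.67.255
First usable = network + 1
Last usable = broadcast - 1
Range: 46.33.66.1 to 46.33.67.254


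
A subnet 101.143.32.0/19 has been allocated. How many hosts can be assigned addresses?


Host bits = 32 - 19 = 13
Total addresses = 2^13 = 8192
Usable = total - 2 (network and broadcast)
Usable hosts: 8190


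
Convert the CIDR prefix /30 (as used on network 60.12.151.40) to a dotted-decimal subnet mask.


/30 means 30 network bits, 2 host bits
Binary: 11111111111111111111111111111100
Mask: 255.255.255.252


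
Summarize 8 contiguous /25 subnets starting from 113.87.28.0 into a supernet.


Original prefix: /25
Number of subnets: 8 = 2^3
New prefix = 25 - 3 = 22
Supernet: 113.87.28.0/22


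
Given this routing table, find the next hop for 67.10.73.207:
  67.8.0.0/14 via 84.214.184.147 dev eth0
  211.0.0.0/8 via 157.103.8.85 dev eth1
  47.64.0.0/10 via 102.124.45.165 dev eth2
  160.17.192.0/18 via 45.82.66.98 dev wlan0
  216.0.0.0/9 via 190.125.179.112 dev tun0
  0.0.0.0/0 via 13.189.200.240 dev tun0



Longest prefix match for 67.10.73.207:
  /14 67.8.0.0: MATCH
  /8 211.0.0.0: no
  /10 47.64.0.0: no
  /18 160.17.192.0: no
  /9 216.0.0.0: no
  /0 0.0.0.0: MATCH
Selected: next-hop 84.214.184.147 via eth0 (matched /14)


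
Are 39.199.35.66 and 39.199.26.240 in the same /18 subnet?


Mask: 255.255.192.0
39.199.35.66 AND mask = 39.199.0.0
39.199.26.240 AND mask = 39.199.0.0
Yes, same subnet (39.199.0.0)


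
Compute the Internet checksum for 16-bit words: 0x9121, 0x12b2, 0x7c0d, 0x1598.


Sum all words (with carry folding):
+ 0x9121 = 0x9121
+ 0x12b2 = 0xa3d3
+ 0x7c0d = 0x1fe1
+ 0x1598 = 0x3579
One's complement: ~0x3579
Checksum = 0xca86


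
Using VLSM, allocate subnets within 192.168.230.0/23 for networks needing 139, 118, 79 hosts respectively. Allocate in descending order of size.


139 hosts -> /24 (254 usable): 192.168.230.0/24
118 hosts -> /25 (126 usable): 192.168.231.0/25
79 hosts -> /25 (126 usable): 192.168.231.128/25
Allocation: 192.168.230.0/24 (139 hosts, 254 usable); 192.168.231.0/25 (118 hosts, 126 usable); 192.168.231.128/25 (79 hosts, 126 usable)


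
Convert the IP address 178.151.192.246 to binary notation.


178 = 10110010
151 = 10010111
192 = 11000000
246 = 11110110
Binary: 10110010.10010111.11000000.11110110


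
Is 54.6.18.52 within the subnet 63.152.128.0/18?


Subnet network: 63.152.128.0
Test IP AND mask: 54.6.0.0
No, 54.6.18.52 is not in 63.152.128.0/18


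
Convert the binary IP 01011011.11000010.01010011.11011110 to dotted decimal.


01011011 = 91
11000010 = 194
01010011 = 83
11011110 = 222
IP: 91.194.83.222


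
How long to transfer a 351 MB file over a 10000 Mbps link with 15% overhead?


Effective throughput = 10000 * (1 - 15/100) = 8500 Mbps
File size in Mb = 351 * 8 = 2808 Mb
Time = 2808 / 8500
Time = 0.3304 seconds
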